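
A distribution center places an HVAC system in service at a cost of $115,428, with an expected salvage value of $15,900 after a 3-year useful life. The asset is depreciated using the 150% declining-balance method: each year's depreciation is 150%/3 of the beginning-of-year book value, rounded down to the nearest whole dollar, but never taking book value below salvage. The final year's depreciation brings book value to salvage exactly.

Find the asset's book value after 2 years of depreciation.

Depreciable base = $115,428 − $15,900 = $99,528.
Year 1: ⌊$115,428 × 150%/3⌋ = $57,714. Book value $57,714.
Year 2: ⌊$57,714 × 150%/3⌋ = $28,857. Book value $28,857.

$28,857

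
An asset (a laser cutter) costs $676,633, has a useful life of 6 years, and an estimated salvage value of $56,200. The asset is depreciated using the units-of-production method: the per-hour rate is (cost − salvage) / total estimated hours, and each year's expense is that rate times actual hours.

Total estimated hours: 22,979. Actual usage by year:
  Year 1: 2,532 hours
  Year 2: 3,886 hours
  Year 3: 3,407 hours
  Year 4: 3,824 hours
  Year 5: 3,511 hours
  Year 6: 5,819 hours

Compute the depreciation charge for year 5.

Depreciable base = $676,633 − $56,200 = $620,433.
Rate = $620,433 / 22,979 hours = $27 per hour.
Year 1: 2,532 × $27 = $68,364. Book value $608,269.
Year 2: 3,886 × $27 = $104,922. Book value $503,347.
Year 3: 3,407 × $27 = $91,989. Book value $411,358.
Year 4: 3,824 × $27 = $103,248. Book value $308,110.
Year 5: 3,511 × $27 = $94,797. Book value $213,313.

$94,797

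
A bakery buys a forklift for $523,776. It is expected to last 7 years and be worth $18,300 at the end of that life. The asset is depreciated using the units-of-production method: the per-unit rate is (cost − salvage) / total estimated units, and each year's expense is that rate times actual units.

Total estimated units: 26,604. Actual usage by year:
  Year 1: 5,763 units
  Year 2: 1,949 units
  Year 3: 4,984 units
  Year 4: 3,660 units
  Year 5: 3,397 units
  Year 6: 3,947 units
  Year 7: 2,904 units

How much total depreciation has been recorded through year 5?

Depreciable base = $523,776 − $18,300 = $505,476.
Rate = $505,476 / 26,604 units = $19 per unit.
Year 1: 5,763 × $19 = $109,497. Book value $414,279.
Year 2: 1,949 × $19 = $37,031. Book value $377,248.
Year 3: 4,984 × $19 = $94,696. Book value $282,552.
Year 4: 3,660 × $19 = $69,540. Book value $213,012.
Year 5: 3,397 × $19 = $64,543. Book value $148,469.
Accumulated through year 5 = $523,776 − $148,469 = $375,307.

$375,307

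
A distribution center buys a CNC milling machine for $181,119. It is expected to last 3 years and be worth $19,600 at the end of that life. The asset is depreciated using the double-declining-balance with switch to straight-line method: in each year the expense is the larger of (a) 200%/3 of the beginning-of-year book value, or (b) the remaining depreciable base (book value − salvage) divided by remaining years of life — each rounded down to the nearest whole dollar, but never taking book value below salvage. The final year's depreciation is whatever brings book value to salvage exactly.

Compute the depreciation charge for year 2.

$40,248

Depreciable base = $181,119 − $19,600 = $161,519.
Year 1: DB = ⌊$181,119 × 200%/3⌋ = $120,746; SL = ⌊$161,519/3⌋ = $53,839 → take DB $120,746. Book value $60,373.
Year 2: DB = ⌊$60,373 × 200%/3⌋ = $40,248; SL = ⌊$40,773/2⌋ = $20,386 → take DB $40,248. Book value $20,125.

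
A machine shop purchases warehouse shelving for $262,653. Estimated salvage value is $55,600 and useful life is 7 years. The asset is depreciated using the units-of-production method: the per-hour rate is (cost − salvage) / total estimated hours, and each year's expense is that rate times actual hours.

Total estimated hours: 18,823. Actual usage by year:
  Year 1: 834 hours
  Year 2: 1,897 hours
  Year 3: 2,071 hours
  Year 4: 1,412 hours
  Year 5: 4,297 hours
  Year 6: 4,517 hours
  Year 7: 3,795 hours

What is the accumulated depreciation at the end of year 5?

Depreciable base = $262,653 − $55,600 = $207,053.
Rate = $207,053 / 18,823 hours = $11 per hour.
Year 1: 834 × $11 = $9,174. Book value $253,479.
Year 2: 1,897 × $11 = $20,867. Book value $232,612.
Year 3: 2,071 × $11 = $22,781. Book value $209,831.
Year 4: 1,412 × $11 = $15,532. Book value $194,299.
Year 5: 4,297 × $11 = $47,267. Book value $147,032.
Accumulated through year 5 = $262,653 − $147,032 = $115,621.

$115,621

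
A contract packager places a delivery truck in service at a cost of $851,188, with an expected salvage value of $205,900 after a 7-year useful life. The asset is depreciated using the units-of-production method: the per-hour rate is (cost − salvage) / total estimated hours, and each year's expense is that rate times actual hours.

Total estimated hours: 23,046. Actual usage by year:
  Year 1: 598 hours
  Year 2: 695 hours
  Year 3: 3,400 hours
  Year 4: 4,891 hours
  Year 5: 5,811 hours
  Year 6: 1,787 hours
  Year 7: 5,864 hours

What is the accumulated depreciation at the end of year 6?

Depreciable base = $851,188 − $205,900 = $645,288.
Rate = $645,288 / 23,046 hours = $28 per hour.
Year 1: 598 × $28 = $16,744. Book value $834,444.
Year 2: 695 × $28 = $19,460. Book value $814,984.
Year 3: 3,400 × $28 = $95,200. Book value $719,784.
Year 4: 4,891 × $28 = $136,948. Book value $582,836.
Year 5: 5,811 × $28 = $162,708. Book value $420,128.
Year 6: 1,787 × $28 = $50,036. Book value $370,092.
Accumulated through year 6 = $851,188 − $370,092 = $481,096.

$481,096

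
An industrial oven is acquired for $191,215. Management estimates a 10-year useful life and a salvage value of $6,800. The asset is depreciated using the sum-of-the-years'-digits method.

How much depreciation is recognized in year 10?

Depreciable base = $191,215 − $6,800 = $184,415.
Sum of the years' digits = 10+9+8+7+6+5+4+3+2+1 = 55.
Year 1: $184,415 × 10/55 = $33,530. Book value $157,685.
Year 2: $184,415 × 9/55 = $30,177. Book value $127,508.
Year 3: $184,415 × 8/55 = $26,824. Book value $100,684.
Year 4: $184,415 × 7/55 = $23,471. Book value $77,213.
Year 5: $184,415 × 6/55 = $20,118. Book value $57,095.
Year 6: $184,415 × 5/55 = $16,765. Book value $40,330.
Year 7: $184,415 × 4/55 = $13,412. Book value $26,918.
Year 8: $184,415 × 3/55 = $10,059. Book value $16,859.
Year 9: $184,415 × 2/55 = $6,706. Book value $10,153.
Year 10: $184,415 × 1/55 = $3,353. Book value $6,800.

$3,353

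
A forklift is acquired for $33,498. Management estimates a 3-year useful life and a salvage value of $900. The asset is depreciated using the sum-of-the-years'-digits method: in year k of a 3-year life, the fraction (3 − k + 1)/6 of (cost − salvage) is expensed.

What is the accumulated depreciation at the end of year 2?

Depreciable base = $33,498 − $900 = $32,598.
Sum of the years' digits = 3+2+1 = 6.
Year 1: $32,598 × 3/6 = $16,299. Book value $17,199.
Year 2: $32,598 × 2/6 = $10,866. Book value $6,333.
Accumulated through year 2 = $33,498 − $6,333 = $27,165.

$27,165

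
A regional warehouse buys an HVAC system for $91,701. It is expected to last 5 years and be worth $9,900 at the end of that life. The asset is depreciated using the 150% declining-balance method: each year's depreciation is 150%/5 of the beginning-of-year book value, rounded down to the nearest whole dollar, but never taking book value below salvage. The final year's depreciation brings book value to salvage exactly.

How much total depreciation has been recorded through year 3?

Depreciable base = $91,701 − $9,900 = $81,801.
Year 1: ⌊$91,701 × 150%/5⌋ = $27,510. Book value $64,191.
Year 2: ⌊$64,191 × 150%/5⌋ = $19,257. Book value $44,934.
Year 3: ⌊$44,934 × 150%/5⌋ = $13,480. Book value $31,454.
Accumulated through year 3 = $91,701 − $31,454 = $60,247.

$60,247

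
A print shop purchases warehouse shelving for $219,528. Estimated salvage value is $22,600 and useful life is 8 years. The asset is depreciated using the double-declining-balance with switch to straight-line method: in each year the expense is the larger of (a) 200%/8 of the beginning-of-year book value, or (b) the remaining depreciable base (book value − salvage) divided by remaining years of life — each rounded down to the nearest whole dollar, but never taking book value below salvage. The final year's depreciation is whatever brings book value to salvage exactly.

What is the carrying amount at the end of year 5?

Depreciable base = $219,528 − $22,600 = $196,928.
Year 1: DB = ⌊$219,528 × 200%/8⌋ = $54,882; SL = ⌊$196,928/8⌋ = $24,616 → take DB $54,882. Book value $164,646.
Year 2: DB = ⌊$164,646 × 200%/8⌋ = $41,161; SL = ⌊$142,046/7⌋ = $20,292 → take DB $41,161. Book value $123,485.
Year 3: DB = ⌊$123,485 × 200%/8⌋ = $30,871; SL = ⌊$100,885/6⌋ = $16,814 → take DB $30,871. Book value $92,614.
Year 4: DB = ⌊$92,614 × 200%/8⌋ = $23,153; SL = ⌊$70,014/5⌋ = $14,002 → take DB $23,153. Book value $69,461.
Year 5: DB = ⌊$69,461 × 200%/8⌋ = $17,365; SL = ⌊$46,861/4⌋ = $11,715 → take DB $17,365. Book value $52,096.

$52,096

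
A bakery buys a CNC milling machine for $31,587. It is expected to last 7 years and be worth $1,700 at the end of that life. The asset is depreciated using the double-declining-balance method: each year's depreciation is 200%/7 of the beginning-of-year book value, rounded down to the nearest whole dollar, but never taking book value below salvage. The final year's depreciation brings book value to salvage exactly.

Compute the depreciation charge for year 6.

Depreciable base = $31,587 − $1,700 = $29,887.
Year 1: ⌊$31,587 × 200%/7⌋ = $9,024. Book value $22,563.
Year 2: ⌊$22,563 × 200%/7⌋ = $6,446. Book value $16,117.
Year 3: ⌊$16,117 × 200%/7⌋ = $4,604. Book value $11,513.
Year 4: ⌊$11,513 × 200%/7⌋ = $3,289. Book value $8,224.
Year 5: ⌊$8,224 × 200%/7⌋ = $2,349. Book value $5,875.
Year 6: ⌊$5,875 × 200%/7⌋ = $1,678. Book value $4,197.

$1,678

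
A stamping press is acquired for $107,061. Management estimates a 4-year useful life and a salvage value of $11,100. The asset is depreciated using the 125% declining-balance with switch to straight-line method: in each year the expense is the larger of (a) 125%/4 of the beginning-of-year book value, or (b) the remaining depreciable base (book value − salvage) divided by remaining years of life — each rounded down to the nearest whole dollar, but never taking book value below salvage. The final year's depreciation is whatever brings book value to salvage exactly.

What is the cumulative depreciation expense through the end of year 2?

$56,457

Depreciable base = $107,061 − $11,100 = $95,961.
Year 1: DB = ⌊$107,061 × 125%/4⌋ = $33,456; SL = ⌊$95,961/4⌋ = $23,990 → take DB $33,456. Book value $73,605.
Year 2: DB = ⌊$73,605 × 125%/4⌋ = $23,001; SL = ⌊$62,505/3⌋ = $20,835 → take DB $23,001. Book value $50,604.
Accumulated through year 2 = $107,061 − $50,604 = $56,457.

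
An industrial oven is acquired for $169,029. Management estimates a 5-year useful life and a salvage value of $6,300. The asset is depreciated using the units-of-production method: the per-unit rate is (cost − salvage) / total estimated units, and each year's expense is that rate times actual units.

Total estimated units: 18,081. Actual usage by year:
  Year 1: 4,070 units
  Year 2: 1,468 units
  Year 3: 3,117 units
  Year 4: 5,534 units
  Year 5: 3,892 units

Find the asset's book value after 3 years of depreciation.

Depreciable base = $169,029 − $6,300 = $162,729.
Rate = $162,729 / 18,081 units = $9 per unit.
Year 1: 4,070 × $9 = $36,630. Book value $132,399.
Year 2: 1,468 × $9 = $13,212. Book value $119,187.
Year 3: 3,117 × $9 = $28,053. Book value $91,134.

$91,134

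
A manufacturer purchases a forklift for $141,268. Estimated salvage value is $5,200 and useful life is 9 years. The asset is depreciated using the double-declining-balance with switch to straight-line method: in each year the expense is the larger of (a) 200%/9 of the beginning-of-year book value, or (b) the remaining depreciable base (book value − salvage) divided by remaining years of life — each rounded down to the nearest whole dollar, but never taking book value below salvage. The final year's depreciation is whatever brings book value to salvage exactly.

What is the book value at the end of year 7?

$22,584

Depreciable base = $141,268 − $5,200 = $136,068.
Year 1: DB = ⌊$141,268 × 200%/9⌋ = $31,392; SL = ⌊$136,068/9⌋ = $15,118 → take DB $31,392. Book value $109,876.
Year 2: DB = ⌊$109,876 × 200%/9⌋ = $24,416; SL = ⌊$104,676/8⌋ = $13,084 → take DB $24,416. Book value $85,460.
Year 3: DB = ⌊$85,460 × 200%/9⌋ = $18,991; SL = ⌊$80,260/7⌋ = $11,465 → take DB $18,991. Book value $66,469.
Year 4: DB = ⌊$66,469 × 200%/9⌋ = $14,770; SL = ⌊$61,269/6⌋ = $10,211 → take DB $14,770. Book value $51,699.
Year 5: DB = ⌊$51,699 × 200%/9⌋ = $11,488; SL = ⌊$46,499/5⌋ = $9,299 → take DB $11,488. Book value $40,211.
Year 6: DB = ⌊$40,211 × 200%/9⌋ = $8,935; SL = ⌊$35,011/4⌋ = $8,752 → take DB $8,935. Book value $31,276.
Year 7: DB = ⌊$31,276 × 200%/9⌋ = $6,950; SL = ⌊$26,076/3⌋ = $8,692 → take SL $8,692. Book value $22,584.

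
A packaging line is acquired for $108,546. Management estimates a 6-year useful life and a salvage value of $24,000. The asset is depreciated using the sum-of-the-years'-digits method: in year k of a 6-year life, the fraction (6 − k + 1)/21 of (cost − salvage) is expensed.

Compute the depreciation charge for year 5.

Depreciable base = $108,546 − $24,000 = $84,546.
Sum of the years' digits = 6+5+4+3+2+1 = 21.
Year 1: $84,546 × 6/21 = $24,156. Book value $84,390.
Year 2: $84,546 × 5/21 = $20,130. Book value $64,260.
Year 3: $84,546 × 4/21 = $16,104. Book value $48,156.
Year 4: $84,546 × 3/21 = $12,078. Book value $36,078.
Year 5: $84,546 × 2/21 = $8,052. Book value $28,026.

$8,052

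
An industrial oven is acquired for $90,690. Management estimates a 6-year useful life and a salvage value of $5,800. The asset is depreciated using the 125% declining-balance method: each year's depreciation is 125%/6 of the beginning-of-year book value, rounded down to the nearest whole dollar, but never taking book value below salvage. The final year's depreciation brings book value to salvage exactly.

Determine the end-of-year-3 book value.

Depreciable base = $90,690 − $5,800 = $84,890.
Year 1: ⌊$90,690 × 125%/6⌋ = $18,893. Book value $71,797.
Year 2: ⌊$71,797 × 125%/6⌋ = $14,957. Book value $56,840.
Year 3: ⌊$56,840 × 125%/6⌋ = $11,841. Book value $44,999.

$44,999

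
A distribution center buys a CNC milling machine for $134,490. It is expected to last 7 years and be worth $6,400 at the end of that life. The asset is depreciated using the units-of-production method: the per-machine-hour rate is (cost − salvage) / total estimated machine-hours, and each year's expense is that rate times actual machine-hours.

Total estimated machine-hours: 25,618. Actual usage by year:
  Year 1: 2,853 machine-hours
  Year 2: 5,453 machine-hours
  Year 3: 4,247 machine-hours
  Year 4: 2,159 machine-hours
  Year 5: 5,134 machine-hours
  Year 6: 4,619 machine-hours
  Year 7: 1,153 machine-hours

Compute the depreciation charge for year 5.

$25,670

Depreciable base = $134,490 − $6,400 = $128,090.
Rate = $128,090 / 25,618 machine-hours = $5 per machine-hour.
Year 1: 2,853 × $5 = $14,265. Book value $120,225.
Year 2: 5,453 × $5 = $27,265. Book value $92,960.
Year 3: 4,247 × $5 = $21,235. Book value $71,725.
Year 4: 2,159 × $5 = $10,795. Book value $60,930.
Year 5: 5,134 × $5 = $25,670. Book value $35,260.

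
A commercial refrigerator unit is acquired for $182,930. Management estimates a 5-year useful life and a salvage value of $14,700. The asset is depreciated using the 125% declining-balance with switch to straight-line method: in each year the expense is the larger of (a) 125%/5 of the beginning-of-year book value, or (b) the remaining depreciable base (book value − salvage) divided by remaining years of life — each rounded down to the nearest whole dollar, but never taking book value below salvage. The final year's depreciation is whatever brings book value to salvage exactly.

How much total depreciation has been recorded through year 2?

$80,031

Depreciable base = $182,930 − $14,700 = $168,230.
Year 1: DB = ⌊$182,930 × 125%/5⌋ = $45,732; SL = ⌊$168,230/5⌋ = $33,646 → take DB $45,732. Book value $137,198.
Year 2: DB = ⌊$137,198 × 125%/5⌋ = $34,299; SL = ⌊$122,498/4⌋ = $30,624 → take DB $34,299. Book value $102,899.
Accumulated through year 2 = $182,930 − $102,899 = $80,031.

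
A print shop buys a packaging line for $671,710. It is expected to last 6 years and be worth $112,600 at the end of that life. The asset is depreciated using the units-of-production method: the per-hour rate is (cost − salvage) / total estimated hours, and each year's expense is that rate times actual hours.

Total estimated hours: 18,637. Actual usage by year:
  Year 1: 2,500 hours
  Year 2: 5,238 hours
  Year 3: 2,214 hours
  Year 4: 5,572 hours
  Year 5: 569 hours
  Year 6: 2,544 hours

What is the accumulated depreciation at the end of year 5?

$482,790

Depreciable base = $671,710 − $112,600 = $559,110.
Rate = $559,110 / 18,637 hours = $30 per hour.
Year 1: 2,500 × $30 = $75,000. Book value $596,710.
Year 2: 5,238 × $30 = $157,140. Book value $439,570.
Year 3: 2,214 × $30 = $66,420. Book value $373,150.
Year 4: 5,572 × $30 = $167,160. Book value $205,990.
Year 5: 569 × $30 = $17,070. Book value $188,920.
Accumulated through year 5 = $671,710 − $188,920 = $482,790.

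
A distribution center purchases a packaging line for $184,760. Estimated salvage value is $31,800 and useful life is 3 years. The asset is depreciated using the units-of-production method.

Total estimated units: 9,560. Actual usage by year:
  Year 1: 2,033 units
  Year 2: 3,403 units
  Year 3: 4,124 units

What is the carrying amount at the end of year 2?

Depreciable base = $184,760 − $31,800 = $152,960.
Rate = $152,960 / 9,560 units = $16 per unit.
Year 1: 2,033 × $16 = $32,528. Book value $152,232.
Year 2: 3,403 × $16 = $54,448. Book value $97,784.

$97,784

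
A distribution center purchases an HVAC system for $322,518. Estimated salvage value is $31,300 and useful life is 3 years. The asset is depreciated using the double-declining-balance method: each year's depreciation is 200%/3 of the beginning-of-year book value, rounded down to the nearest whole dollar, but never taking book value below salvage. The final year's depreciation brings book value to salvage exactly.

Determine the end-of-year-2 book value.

$35,836

Depreciable base = $322,518 − $31,300 = $291,218.
Year 1: ⌊$322,518 × 200%/3⌋ = $215,012. Book value $107,506.
Year 2: ⌊$107,506 × 200%/3⌋ = $71,670. Book value $35,836.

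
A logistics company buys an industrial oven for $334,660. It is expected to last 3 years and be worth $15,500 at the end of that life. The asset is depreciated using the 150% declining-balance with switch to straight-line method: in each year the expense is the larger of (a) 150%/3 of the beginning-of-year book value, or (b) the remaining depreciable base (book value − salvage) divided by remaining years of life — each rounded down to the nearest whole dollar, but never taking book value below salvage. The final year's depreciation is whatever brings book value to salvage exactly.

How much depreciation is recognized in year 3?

$68,165

Depreciable base = $334,660 − $15,500 = $319,160.
Year 1: DB = ⌊$334,660 × 150%/3⌋ = $167,330; SL = ⌊$319,160/3⌋ = $106,386 → take DB $167,330. Book value $167,330.
Year 2: DB = ⌊$167,330 × 150%/3⌋ = $83,665; SL = ⌊$151,830/2⌋ = $75,915 → take DB $83,665. Book value $83,665.
Year 3 (final): $83,665 − $15,500 = $68,165. Book value $15,500.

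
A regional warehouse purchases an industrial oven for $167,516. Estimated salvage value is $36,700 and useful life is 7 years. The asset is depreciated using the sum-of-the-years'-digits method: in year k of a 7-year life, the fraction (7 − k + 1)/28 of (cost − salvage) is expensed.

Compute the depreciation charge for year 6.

Depreciable base = $167,516 − $36,700 = $130,816.
Sum of the years' digits = 7+6+5+4+3+2+1 = 28.
Year 1: $130,816 × 7/28 = $32,704. Book value $134,812.
Year 2: $130,816 × 6/28 = $28,032. Book value $106,780.
Year 3: $130,816 × 5/28 = $23,360. Book value $83,420.
Year 4: $130,816 × 4/28 = $18,688. Book value $64,732.
Year 5: $130,816 × 3/28 = $14,016. Book value $50,716.
Year 6: $130,816 × 2/28 = $9,344. Book value $41,372.

$9,344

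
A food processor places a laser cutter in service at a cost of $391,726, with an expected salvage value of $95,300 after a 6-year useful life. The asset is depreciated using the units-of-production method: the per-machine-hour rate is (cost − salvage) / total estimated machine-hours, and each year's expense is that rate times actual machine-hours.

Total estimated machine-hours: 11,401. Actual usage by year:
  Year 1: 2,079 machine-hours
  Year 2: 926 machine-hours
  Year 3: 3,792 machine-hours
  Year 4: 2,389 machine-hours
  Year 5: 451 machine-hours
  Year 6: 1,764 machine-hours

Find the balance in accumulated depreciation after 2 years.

$78,130

Depreciable base = $391,726 − $95,300 = $296,426.
Rate = $296,426 / 11,401 machine-hours = $26 per machine-hour.
Year 1: 2,079 × $26 = $54,054. Book value $337,672.
Year 2: 926 × $26 = $24,076. Book value $313,596.
Accumulated through year 2 = $391,726 − $313,596 = $78,130.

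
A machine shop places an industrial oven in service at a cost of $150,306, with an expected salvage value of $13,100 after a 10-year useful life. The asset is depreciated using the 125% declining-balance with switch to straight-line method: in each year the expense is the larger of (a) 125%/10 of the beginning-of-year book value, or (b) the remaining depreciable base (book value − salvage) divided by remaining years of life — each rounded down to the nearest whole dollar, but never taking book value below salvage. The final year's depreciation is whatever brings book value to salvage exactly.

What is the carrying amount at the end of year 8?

$38,104

Depreciable base = $150,306 − $13,100 = $137,206.
Year 1: DB = ⌊$150,306 × 125%/10⌋ = $18,788; SL = ⌊$137,206/10⌋ = $13,720 → take DB $18,788. Book value $131,518.
Year 2: DB = ⌊$131,518 × 125%/10⌋ = $16,439; SL = ⌊$118,418/9⌋ = $13,157 → take DB $16,439. Book value $115,079.
Year 3: DB = ⌊$115,079 × 125%/10⌋ = $14,384; SL = ⌊$101,979/8⌋ = $12,747 → take DB $14,384. Book value $100,695.
Year 4: DB = ⌊$100,695 × 125%/10⌋ = $12,586; SL = ⌊$87,595/7⌋ = $12,513 → take DB $12,586. Book value $88,109.
Year 5: DB = ⌊$88,109 × 125%/10⌋ = $11,013; SL = ⌊$75,009/6⌋ = $12,501 → take SL $12,501. Book value $75,608.
Year 6: DB = ⌊$75,608 × 125%/10⌋ = $9,451; SL = ⌊$62,508/5⌋ = $12,501 → take SL $12,501. Book value $63,107.
Year 7: DB = ⌊$63,107 × 125%/10⌋ = $7,888; SL = ⌊$50,007/4⌋ = $12,501 → take SL $12,501. Book value $50,606.
Year 8: DB = ⌊$50,606 × 125%/10⌋ = $6,325; SL = ⌊$37,506/3⌋ = $12,502 → take SL $12,502. Book value $38,104.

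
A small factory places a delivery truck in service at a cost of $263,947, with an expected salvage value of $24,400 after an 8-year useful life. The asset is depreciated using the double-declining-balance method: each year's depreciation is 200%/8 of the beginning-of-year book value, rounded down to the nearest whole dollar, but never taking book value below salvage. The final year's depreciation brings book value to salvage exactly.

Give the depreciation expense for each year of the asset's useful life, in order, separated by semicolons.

$65,986; $49,490; $37,117; $27,838; $20,879; $15,659; $11,744; $10,834

Depreciable base = $263,947 − $24,400 = $239,547.
Year 1: ⌊$263,947 × 200%/8⌋ = $65,986. Book value $197,961.
Year 2: ⌊$197,961 × 200%/8⌋ = $49,490. Book value $148,471.
Year 3: ⌊$148,471 × 200%/8⌋ = $37,117. Book value $111,354.
Year 4: ⌊$111,354 × 200%/8⌋ = $27,838. Book value $83,516.
Year 5: ⌊$83,516 × 200%/8⌋ = $20,879. Book value $62,637.
Year 6: ⌊$62,637 × 200%/8⌋ = $15,659. Book value $46,978.
Year 7: ⌊$46,978 × 200%/8⌋ = $11,744. Book value $35,234.
Year 8 (final): $35,234 − $24,400 = $10,834. Book value $24,400.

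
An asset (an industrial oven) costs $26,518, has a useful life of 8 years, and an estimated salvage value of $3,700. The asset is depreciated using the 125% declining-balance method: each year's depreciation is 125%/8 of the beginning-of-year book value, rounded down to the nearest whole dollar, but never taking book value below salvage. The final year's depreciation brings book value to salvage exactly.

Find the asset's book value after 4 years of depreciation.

Depreciable base = $26,518 − $3,700 = $22,818.
Year 1: ⌊$26,518 × 125%/8⌋ = $4,143. Book value $22,375.
Year 2: ⌊$22,375 × 125%/8⌋ = $3,496. Book value $18,879.
Year 3: ⌊$18,879 × 125%/8⌋ = $2,949. Book value $15,930.
Year 4: ⌊$15,930 × 125%/8⌋ = $2,489. Book value $13,441.

$13,441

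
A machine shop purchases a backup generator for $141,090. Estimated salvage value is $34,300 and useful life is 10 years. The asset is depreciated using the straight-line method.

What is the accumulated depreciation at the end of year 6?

Depreciable base = $141,090 − $34,300 = $106,790.
Annual expense = $106,790 / 10 = $10,679.
End of year 1: book value $130,411.
End of year 2: book value $119,732.
End of year 3: book value $109,053.
End of year 4: book value $98,374.
End of year 5: book value $87,695.
End of year 6: book value $77,016.
Accumulated through year 6 = $141,090 − $77,016 = $64,074.

$64,074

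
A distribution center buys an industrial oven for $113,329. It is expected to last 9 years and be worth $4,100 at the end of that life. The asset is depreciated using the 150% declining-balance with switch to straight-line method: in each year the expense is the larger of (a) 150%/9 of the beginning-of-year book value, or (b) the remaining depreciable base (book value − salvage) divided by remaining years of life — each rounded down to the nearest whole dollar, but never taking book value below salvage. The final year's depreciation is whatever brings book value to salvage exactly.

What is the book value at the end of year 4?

$54,655

Depreciable base = $113,329 − $4,100 = $109,229.
Year 1: DB = ⌊$113,329 × 150%/9⌋ = $18,888; SL = ⌊$109,229/9⌋ = $12,136 → take DB $18,888. Book value $94,441.
Year 2: DB = ⌊$94,441 × 150%/9⌋ = $15,740; SL = ⌊$90,341/8⌋ = $11,292 → take DB $15,740. Book value $78,701.
Year 3: DB = ⌊$78,701 × 150%/9⌋ = $13,116; SL = ⌊$74,601/7⌋ = $10,657 → take DB $13,116. Book value $65,585.
Year 4: DB = ⌊$65,585 × 150%/9⌋ = $10,930; SL = ⌊$61,485/6⌋ = $10,247 → take DB $10,930. Book value $54,655.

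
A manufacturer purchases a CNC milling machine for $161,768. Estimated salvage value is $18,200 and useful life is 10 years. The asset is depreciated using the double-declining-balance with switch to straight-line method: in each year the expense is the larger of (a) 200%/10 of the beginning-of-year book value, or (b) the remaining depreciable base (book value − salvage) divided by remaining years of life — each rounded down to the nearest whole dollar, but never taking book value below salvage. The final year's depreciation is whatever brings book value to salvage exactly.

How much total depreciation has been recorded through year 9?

Depreciable base = $161,768 − $18,200 = $143,568.
Year 1: DB = ⌊$161,768 × 200%/10⌋ = $32,353; SL = ⌊$143,568/10⌋ = $14,356 → take DB $32,353. Book value $129,415.
Year 2: DB = ⌊$129,415 × 200%/10⌋ = $25,883; SL = ⌊$111,215/9⌋ = $12,357 → take DB $25,883. Book value $103,532.
Year 3: DB = ⌊$103,532 × 200%/10⌋ = $20,706; SL = ⌊$85,332/8⌋ = $10,666 → take DB $20,706. Book value $82,826.
Year 4: DB = ⌊$82,826 × 200%/10⌋ = $16,565; SL = ⌊$64,626/7⌋ = $9,232 → take DB $16,565. Book value $66,261.
Year 5: DB = ⌊$66,261 × 200%/10⌋ = $13,252; SL = ⌊$48,061/6⌋ = $8,010 → take DB $13,252. Book value $53,009.
Year 6: DB = ⌊$53,009 × 200%/10⌋ = $10,601; SL = ⌊$34,809/5⌋ = $6,961 → take DB $10,601. Book value $42,408.
Year 7: DB = ⌊$42,408 × 200%/10⌋ = $8,481; SL = ⌊$24,208/4⌋ = $6,052 → take DB $8,481. Book value $33,927.
Year 8: DB = ⌊$33,927 × 200%/10⌋ = $6,785; SL = ⌊$15,727/3⌋ = $5,242 → take DB $6,785. Book value $27,142.
Year 9: DB = ⌊$27,142 × 200%/10⌋ = $5,428; SL = ⌊$8,942/2⌋ = $4,471 → take DB $5,428. Book value $21,714.
Accumulated through year 9 = $161,768 − $21,714 = $140,054.

$140,054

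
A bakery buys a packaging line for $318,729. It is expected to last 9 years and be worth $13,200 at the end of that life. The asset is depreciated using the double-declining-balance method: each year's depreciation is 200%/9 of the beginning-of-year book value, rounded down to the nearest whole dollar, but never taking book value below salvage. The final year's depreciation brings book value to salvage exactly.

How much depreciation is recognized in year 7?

$15,680

Depreciable base = $318,729 − $13,200 = $305,529.
Year 1: ⌊$318,729 × 200%/9⌋ = $70,828. Book value $247,901.
Year 2: ⌊$247,901 × 200%/9⌋ = $55,089. Book value $192,812.
Year 3: ⌊$192,812 × 200%/9⌋ = $42,847. Book value $149,965.
Year 4: ⌊$149,965 × 200%/9⌋ = $33,325. Book value $116,640.
Year 5: ⌊$116,640 × 200%/9⌋ = $25,920. Book value $90,720.
Year 6: ⌊$90,720 × 200%/9⌋ = $20,160. Book value $70,560.
Year 7: ⌊$70,560 × 200%/9⌋ = $15,680. Book value $54,880.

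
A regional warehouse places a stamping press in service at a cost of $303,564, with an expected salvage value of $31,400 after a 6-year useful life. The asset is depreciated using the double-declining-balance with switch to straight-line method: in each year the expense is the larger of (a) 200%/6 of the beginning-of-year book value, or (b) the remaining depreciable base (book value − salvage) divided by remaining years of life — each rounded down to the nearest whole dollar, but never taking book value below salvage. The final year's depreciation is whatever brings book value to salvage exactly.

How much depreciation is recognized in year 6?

Depreciable base = $303,564 − $31,400 = $272,164.
Year 1: DB = ⌊$303,564 × 200%/6⌋ = $101,188; SL = ⌊$272,164/6⌋ = $45,360 → take DB $101,188. Book value $202,376.
Year 2: DB = ⌊$202,376 × 200%/6⌋ = $67,458; SL = ⌊$170,976/5⌋ = $34,195 → take DB $67,458. Book value $134,918.
Year 3: DB = ⌊$134,918 × 200%/6⌋ = $44,972; SL = ⌊$103,518/4⌋ = $25,879 → take DB $44,972. Book value $89,946.
Year 4: DB = ⌊$89,946 × 200%/6⌋ = $29,982; SL = ⌊$58,546/3⌋ = $19,515 → take DB $29,982. Book value $59,964.
Year 5: DB = ⌊$59,964 × 200%/6⌋ = $19,988; SL = ⌊$28,564/2⌋ = $14,282 → take DB $19,988. Book value $39,976.
Year 6 (final): $39,976 − $31,400 = $8,576. Book value $31,400.

$8,576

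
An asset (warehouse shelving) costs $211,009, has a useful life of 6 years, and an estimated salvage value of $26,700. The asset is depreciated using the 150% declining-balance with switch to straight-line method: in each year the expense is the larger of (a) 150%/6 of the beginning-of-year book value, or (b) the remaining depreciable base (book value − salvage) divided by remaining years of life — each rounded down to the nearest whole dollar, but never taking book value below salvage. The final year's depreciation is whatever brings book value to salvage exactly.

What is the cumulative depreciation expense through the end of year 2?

Depreciable base = $211,009 − $26,700 = $184,309.
Year 1: DB = ⌊$211,009 × 150%/6⌋ = $52,752; SL = ⌊$184,309/6⌋ = $30,718 → take DB $52,752. Book value $158,257.
Year 2: DB = ⌊$158,257 × 150%/6⌋ = $39,564; SL = ⌊$131,557/5⌋ = $26,311 → take DB $39,564. Book value $118,693.
Accumulated through year 2 = $211,009 − $118,693 = $92,316.

$92,316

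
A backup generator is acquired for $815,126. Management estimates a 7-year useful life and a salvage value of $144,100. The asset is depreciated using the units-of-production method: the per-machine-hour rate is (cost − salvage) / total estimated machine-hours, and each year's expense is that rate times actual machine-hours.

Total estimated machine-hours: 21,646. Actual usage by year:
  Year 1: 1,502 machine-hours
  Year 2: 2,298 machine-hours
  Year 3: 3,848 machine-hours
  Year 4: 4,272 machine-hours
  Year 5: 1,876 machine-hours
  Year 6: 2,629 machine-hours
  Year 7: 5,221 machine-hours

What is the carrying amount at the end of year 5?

Depreciable base = $815,126 − $144,100 = $671,026.
Rate = $671,026 / 21,646 machine-hours = $31 per machine-hour.
Year 1: 1,502 × $31 = $46,562. Book value $768,564.
Year 2: 2,298 × $31 = $71,238. Book value $697,326.
Year 3: 3,848 × $31 = $119,288. Book value $578,038.
Year 4: 4,272 × $31 = $132,432. Book value $445,606.
Year 5: 1,876 × $31 = $58,156. Book value $387,450.

$387,450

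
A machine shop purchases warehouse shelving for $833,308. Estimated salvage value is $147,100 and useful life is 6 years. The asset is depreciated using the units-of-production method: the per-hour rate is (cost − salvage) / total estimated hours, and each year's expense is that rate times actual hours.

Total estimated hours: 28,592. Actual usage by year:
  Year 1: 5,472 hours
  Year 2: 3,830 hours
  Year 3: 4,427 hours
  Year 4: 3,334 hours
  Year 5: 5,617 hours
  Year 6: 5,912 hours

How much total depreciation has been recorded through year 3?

Depreciable base = $833,308 − $147,100 = $686,208.
Rate = $686,208 / 28,592 hours = $24 per hour.
Year 1: 5,472 × $24 = $131,328. Book value $701,980.
Year 2: 3,830 × $24 = $91,920. Book value $610,060.
Year 3: 4,427 × $24 = $106,248. Book value $503,812.
Accumulated through year 3 = $833,308 − $503,812 = $329,496.

$329,496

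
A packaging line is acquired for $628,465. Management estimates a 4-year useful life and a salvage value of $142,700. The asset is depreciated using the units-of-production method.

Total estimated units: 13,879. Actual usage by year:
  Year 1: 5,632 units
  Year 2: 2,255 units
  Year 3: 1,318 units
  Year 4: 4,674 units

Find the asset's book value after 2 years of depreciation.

$352,420

Depreciable base = $628,465 − $142,700 = $485,765.
Rate = $485,765 / 13,879 units = $35 per unit.
Year 1: 5,632 × $35 = $197,120. Book value $431,345.
Year 2: 2,255 × $35 = $78,925. Book value $352,420.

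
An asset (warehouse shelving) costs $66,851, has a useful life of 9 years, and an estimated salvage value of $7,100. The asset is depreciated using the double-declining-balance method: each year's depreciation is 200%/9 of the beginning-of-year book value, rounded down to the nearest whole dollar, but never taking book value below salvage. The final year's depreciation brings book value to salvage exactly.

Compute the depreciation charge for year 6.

$4,228

Depreciable base = $66,851 − $7,100 = $59,751.
Year 1: ⌊$66,851 × 200%/9⌋ = $14,855. Book value $51,996.
Year 2: ⌊$51,996 × 200%/9⌋ = $11,554. Book value $40,442.
Year 3: ⌊$40,442 × 200%/9⌋ = $8,987. Book value $31,455.
Year 4: ⌊$31,455 × 200%/9⌋ = $6,990. Book value $24,465.
Year 5: ⌊$24,465 × 200%/9⌋ = $5,436. Book value $19,029.
Year 6: ⌊$19,029 × 200%/9⌋ = $4,228. Book value $14,801.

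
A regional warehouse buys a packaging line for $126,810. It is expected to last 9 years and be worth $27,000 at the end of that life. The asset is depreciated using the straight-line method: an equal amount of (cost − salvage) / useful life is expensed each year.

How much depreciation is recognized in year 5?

$11,090

Depreciable base = $126,810 − $27,000 = $99,810.
Annual expense = $99,810 / 9 = $11,090.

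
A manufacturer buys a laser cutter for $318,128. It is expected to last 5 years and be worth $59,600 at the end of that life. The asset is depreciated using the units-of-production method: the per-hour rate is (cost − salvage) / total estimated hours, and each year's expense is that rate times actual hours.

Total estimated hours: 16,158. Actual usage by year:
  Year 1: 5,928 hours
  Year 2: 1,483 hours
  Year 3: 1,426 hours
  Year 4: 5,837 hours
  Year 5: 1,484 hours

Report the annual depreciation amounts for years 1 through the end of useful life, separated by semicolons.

Depreciable base = $318,128 − $59,600 = $258,528.
Rate = $258,528 / 16,158 hours = $16 per hour.
Year 1: 5,928 × $16 = $94,848. Book value $223,280.
Year 2: 1,483 × $16 = $23,728. Book value $199,552.
Year 3: 1,426 × $16 = $22,816. Book value $176,736.
Year 4: 5,837 × $16 = $93,392. Book value $83,344.
Year 5: 1,484 × $16 = $23,744. Book value $59,600.

$94,848; $23,728; $22,816; $93,392; $23,744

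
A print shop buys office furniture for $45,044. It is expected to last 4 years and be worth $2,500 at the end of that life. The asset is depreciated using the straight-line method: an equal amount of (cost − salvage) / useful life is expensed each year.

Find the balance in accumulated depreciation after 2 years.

Depreciable base = $45,044 − $2,500 = $42,544.
Annual expense = $42,544 / 4 = $10,636.
End of year 1: book value $34,408.
End of year 2: book value $23,772.
Accumulated through year 2 = $45,044 − $23,772 = $21,272.

$21,272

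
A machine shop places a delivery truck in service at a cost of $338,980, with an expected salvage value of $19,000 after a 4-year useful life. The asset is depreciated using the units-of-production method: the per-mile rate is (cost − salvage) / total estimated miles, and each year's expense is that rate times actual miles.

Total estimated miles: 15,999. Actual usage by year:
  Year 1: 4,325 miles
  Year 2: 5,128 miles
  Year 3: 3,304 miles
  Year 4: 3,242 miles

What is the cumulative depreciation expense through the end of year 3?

Depreciable base = $338,980 − $19,000 = $319,980.
Rate = $319,980 / 15,999 miles = $20 per mile.
Year 1: 4,325 × $20 = $86,500. Book value $252,480.
Year 2: 5,128 × $20 = $102,560. Book value $149,920.
Year 3: 3,304 × $20 = $66,080. Book value $83,840.
Accumulated through year 3 = $338,980 − $83,840 = $255,140.

$255,140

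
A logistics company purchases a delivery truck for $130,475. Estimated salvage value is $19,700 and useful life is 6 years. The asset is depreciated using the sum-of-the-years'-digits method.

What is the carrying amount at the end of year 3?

Depreciable base = $130,475 − $19,700 = $110,775.
Sum of the years' digits = 6+5+4+3+2+1 = 21.
Year 1: $110,775 × 6/21 = $31,650. Book value $98,825.
Year 2: $110,775 × 5/21 = $26,375. Book value $72,450.
Year 3: $110,775 × 4/21 = $21,100. Book value $51,350.

$51,350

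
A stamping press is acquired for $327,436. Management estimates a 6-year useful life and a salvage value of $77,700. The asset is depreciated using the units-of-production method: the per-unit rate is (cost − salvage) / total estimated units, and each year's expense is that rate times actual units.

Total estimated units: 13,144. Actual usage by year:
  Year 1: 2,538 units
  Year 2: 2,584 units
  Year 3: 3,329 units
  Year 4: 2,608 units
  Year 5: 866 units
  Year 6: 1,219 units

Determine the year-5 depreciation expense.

Depreciable base = $327,436 − $77,700 = $249,736.
Rate = $249,736 / 13,144 units = $19 per unit.
Year 1: 2,538 × $19 = $48,222. Book value $279,214.
Year 2: 2,584 × $19 = $49,096. Book value $230,118.
Year 3: 3,329 × $19 = $63,251. Book value $166,867.
Year 4: 2,608 × $19 = $49,552. Book value $117,315.
Year 5: 866 × $19 = $16,454. Book value $100,861.

$16,454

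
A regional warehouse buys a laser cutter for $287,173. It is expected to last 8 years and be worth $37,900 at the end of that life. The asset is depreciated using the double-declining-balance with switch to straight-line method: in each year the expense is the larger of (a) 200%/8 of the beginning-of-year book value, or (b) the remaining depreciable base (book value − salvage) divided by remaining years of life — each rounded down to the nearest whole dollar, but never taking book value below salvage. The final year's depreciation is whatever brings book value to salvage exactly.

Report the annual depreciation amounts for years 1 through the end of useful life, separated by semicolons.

Depreciable base = $287,173 − $37,900 = $249,273.
Year 1: DB = ⌊$287,173 × 200%/8⌋ = $71,793; SL = ⌊$249,273/8⌋ = $31,159 → take DB $71,793. Book value $215,380.
Year 2: DB = ⌊$215,380 × 200%/8⌋ = $53,845; SL = ⌊$177,480/7⌋ = $25,354 → take DB $53,845. Book value $161,535.
Year 3: DB = ⌊$161,535 × 200%/8⌋ = $40,383; SL = ⌊$123,635/6⌋ = $20,605 → take DB $40,383. Book value $121,152.
Year 4: DB = ⌊$121,152 × 200%/8⌋ = $30,288; SL = ⌊$83,252/5⌋ = $16,650 → take DB $30,288. Book value $90,864.
Year 5: DB = ⌊$90,864 × 200%/8⌋ = $22,716; SL = ⌊$52,964/4⌋ = $13,241 → take DB $22,716. Book value $68,148.
Year 6: DB = ⌊$68,148 × 200%/8⌋ = $17,037; SL = ⌊$30,248/3⌋ = $10,082 → take DB $17,037. Book value $51,111.
Year 7: DB = ⌊$51,111 × 200%/8⌋ = $12,777; SL = ⌊$13,211/2⌋ = $6,605 → take DB $12,777. Book value $38,334.
Year 8 (final): $38,334 − $37,900 = $434. Book value $37,900.

$71,793; $53,845; $40,383; $30,288; $22,716; $17,037; $12,777; $434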